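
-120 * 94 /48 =-235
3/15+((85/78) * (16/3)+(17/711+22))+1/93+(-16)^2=406943663/1432665 = 284.05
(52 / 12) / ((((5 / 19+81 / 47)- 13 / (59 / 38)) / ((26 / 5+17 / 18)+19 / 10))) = -123972511/22712130 = -5.46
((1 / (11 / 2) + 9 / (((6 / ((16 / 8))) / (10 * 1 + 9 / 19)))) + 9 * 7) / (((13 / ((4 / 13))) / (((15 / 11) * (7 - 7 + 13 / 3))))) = 395440/29887 = 13.23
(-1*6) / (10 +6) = -3/8 = -0.38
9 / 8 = 1.12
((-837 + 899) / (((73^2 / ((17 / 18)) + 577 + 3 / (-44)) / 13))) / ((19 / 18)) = 10851984/88390147 = 0.12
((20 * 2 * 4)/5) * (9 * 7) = 2016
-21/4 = -5.25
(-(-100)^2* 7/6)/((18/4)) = -2592.59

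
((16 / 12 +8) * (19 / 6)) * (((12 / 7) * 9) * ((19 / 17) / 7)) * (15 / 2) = 64980/119 = 546.05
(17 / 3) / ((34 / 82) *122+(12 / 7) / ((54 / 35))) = 2091/19076 = 0.11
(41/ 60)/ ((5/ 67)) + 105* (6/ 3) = 65747/300 = 219.16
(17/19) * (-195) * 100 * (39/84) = -1077375/133 = -8100.56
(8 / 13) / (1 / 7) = 56/13 = 4.31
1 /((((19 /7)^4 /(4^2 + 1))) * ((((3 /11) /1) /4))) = 1795948/390963 = 4.59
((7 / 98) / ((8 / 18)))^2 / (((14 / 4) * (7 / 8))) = 81/9604 = 0.01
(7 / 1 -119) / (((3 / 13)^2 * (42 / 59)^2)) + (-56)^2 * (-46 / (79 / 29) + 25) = 953870468/44793 = 21295.08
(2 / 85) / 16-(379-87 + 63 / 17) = -201079/680 = -295.70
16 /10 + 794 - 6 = 789.60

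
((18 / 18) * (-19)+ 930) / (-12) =-911/12 = -75.92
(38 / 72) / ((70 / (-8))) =-19/315 = -0.06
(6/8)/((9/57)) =19/4 = 4.75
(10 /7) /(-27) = -10/189 = -0.05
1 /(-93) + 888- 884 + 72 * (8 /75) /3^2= 3753/775 = 4.84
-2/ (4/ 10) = -5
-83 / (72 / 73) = -6059/72 = -84.15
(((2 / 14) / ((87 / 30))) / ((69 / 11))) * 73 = 8030/14007 = 0.57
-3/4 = -0.75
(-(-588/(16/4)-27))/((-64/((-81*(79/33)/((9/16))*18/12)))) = 61857/44 = 1405.84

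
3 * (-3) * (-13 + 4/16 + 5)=279/4 = 69.75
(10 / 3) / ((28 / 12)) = 10/7 = 1.43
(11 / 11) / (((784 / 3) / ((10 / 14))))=15/5488 = 0.00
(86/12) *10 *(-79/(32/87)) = -492565/32 = -15392.66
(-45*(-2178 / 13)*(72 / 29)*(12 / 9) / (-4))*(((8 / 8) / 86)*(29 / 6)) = -196020/559 = -350.66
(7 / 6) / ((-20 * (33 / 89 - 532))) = 623/5677800 = 0.00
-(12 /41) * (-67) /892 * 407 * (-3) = -245421/9143 = -26.84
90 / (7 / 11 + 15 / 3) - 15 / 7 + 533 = 118661/217 = 546.82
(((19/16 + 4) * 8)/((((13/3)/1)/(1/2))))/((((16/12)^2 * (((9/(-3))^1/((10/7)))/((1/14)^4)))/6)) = -11205/55933696 = 0.00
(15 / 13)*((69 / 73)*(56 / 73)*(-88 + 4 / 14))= -5083920/69277 = -73.39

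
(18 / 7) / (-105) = -6/245 = -0.02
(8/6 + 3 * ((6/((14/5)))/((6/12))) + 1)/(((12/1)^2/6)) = 0.63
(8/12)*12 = 8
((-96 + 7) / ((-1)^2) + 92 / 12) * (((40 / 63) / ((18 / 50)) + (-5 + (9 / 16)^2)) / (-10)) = -25853813/1088640 = -23.75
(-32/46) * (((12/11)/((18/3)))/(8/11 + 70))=-16/8947 = 0.00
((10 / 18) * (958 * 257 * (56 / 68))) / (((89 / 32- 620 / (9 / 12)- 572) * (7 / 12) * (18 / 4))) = -126057472/4100553 = -30.74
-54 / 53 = -1.02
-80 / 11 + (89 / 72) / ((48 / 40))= -29665/4752 = -6.24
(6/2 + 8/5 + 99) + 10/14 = 3651/35 = 104.31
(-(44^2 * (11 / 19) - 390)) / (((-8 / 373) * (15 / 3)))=2589739/380 = 6815.10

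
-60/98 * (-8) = 240/49 = 4.90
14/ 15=0.93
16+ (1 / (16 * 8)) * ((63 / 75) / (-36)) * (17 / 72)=44236681/2764800 = 16.00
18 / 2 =9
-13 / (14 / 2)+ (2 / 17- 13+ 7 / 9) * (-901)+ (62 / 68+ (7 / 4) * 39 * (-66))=6855232/1071 = 6400.78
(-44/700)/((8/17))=-187/1400 = -0.13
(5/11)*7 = 35/11 = 3.18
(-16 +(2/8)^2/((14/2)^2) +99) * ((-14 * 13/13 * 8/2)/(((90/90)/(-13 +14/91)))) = 10867191/182 = 59709.84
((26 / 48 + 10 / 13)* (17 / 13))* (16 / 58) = 6953/14703 = 0.47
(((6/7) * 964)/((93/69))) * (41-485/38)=71371668/4123 = 17310.62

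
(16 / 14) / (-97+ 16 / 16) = -1/84 = -0.01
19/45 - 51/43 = -1478/1935 = -0.76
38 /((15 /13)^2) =6422/225 = 28.54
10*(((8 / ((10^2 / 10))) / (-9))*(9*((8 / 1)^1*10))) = -640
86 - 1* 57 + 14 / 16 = 239/8 = 29.88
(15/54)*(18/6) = 5/6 = 0.83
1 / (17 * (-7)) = -1/119 = -0.01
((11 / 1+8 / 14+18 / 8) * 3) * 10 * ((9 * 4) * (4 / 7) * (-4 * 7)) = -1671840/7 = -238834.29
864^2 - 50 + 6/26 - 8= 9703697/13 = 746438.23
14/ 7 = 2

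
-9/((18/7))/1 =-3.50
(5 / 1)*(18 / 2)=45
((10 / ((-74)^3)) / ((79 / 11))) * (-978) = 26895/8003174 = 0.00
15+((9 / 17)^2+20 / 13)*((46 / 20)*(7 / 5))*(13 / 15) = 4351363/216750 = 20.08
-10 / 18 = -5/9 = -0.56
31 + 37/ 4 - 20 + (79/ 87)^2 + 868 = 26917621/30276 = 889.07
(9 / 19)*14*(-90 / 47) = -11340/893 = -12.70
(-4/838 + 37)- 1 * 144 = -44835/419 = -107.00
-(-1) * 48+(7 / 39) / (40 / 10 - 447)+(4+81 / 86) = 78661579/1485822 = 52.94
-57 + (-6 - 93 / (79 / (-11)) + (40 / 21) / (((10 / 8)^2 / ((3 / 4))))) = -135862/2765 = -49.14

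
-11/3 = -3.67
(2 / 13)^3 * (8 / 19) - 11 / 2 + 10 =375815/83486 = 4.50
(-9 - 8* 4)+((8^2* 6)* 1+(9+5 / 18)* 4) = 3421/9 = 380.11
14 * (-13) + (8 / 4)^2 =-178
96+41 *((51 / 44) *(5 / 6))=11933/88 = 135.60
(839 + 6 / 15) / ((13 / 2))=8394/65 = 129.14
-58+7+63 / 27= -48.67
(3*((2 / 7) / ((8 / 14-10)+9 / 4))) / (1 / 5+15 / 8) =-320/5561 = -0.06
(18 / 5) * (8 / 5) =144/25 = 5.76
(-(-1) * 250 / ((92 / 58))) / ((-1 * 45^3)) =-29/16767 = 0.00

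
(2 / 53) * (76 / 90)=76/2385 = 0.03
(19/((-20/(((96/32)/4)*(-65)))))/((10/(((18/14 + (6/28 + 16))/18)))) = 4.50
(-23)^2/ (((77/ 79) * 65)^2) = 3301489/25050025 = 0.13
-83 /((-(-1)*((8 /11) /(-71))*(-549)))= -64823/4392 = -14.76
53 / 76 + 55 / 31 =5823/2356 = 2.47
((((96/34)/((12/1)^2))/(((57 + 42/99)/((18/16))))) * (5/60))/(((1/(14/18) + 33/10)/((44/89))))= 847/245426756 = 0.00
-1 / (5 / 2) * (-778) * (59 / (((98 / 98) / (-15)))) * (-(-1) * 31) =-8537772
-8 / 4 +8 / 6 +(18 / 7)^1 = 40/21 = 1.90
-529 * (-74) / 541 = 39146/541 = 72.36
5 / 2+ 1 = 7/2 = 3.50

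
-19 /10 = -1.90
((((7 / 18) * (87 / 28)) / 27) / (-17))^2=841/121352256 = 0.00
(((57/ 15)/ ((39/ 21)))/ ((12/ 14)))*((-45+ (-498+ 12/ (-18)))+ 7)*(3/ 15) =-149891/585 = -256.22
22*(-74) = -1628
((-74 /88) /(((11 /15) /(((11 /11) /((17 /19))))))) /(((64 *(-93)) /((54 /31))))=94905/253027456 = 0.00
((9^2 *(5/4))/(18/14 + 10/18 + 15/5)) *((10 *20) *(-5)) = -1275750/61 = -20913.93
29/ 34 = 0.85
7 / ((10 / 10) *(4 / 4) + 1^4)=7/2 = 3.50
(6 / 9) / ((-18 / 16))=-16/27 = -0.59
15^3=3375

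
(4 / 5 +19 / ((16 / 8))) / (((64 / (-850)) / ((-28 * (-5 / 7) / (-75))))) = 36.48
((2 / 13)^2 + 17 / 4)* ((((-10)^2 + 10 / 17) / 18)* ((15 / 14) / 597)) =1372275/32016712 = 0.04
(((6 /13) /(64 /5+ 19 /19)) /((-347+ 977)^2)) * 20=2/1186731 = 0.00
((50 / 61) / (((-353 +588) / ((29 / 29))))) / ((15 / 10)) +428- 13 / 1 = 3569435/8601 = 415.00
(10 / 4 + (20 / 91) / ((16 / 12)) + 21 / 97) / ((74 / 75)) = 3815025/1306396 = 2.92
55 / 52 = 1.06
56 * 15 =840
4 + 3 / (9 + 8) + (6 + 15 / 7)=1466/119 = 12.32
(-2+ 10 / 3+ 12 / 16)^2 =625/144 = 4.34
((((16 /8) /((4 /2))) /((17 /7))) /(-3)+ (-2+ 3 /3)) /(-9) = 58/459 = 0.13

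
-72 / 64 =-9/8 = -1.12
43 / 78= 0.55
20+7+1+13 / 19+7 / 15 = 8308/285 = 29.15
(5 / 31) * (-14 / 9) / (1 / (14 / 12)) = -245/837 = -0.29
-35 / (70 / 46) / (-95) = 23/95 = 0.24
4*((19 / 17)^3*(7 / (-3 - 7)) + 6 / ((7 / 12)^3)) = 985822762/8425795 = 117.00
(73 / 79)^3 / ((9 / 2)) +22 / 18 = 6201463/4437351 = 1.40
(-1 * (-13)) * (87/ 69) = 377/23 = 16.39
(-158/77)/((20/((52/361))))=-2054/138985 = -0.01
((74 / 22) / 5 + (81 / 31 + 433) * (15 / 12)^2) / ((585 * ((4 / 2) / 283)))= 328746101/1994850 = 164.80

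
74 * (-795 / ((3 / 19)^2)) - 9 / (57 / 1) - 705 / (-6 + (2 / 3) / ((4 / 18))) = -134491604/57 = -2359501.82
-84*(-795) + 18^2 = 67104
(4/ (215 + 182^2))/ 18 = 2/300051 = 0.00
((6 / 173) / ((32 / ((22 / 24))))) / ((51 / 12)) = 11/47056 = 0.00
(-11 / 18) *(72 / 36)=-11/9 = -1.22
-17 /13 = -1.31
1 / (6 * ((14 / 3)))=1/28 = 0.04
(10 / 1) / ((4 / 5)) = 25/2 = 12.50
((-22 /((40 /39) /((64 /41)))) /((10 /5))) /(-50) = 1716/5125 = 0.33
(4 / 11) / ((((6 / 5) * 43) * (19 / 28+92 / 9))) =840/1299331 = 0.00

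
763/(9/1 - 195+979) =763/793 = 0.96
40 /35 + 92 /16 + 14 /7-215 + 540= 9349/28 = 333.89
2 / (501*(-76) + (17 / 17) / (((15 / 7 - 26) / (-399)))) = -334/6355899 = 0.00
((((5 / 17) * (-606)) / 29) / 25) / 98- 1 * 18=-2174433/120785 = -18.00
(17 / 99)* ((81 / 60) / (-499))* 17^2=-14739/109780 = -0.13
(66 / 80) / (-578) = -33/23120 = 0.00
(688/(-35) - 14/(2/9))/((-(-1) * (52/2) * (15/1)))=-2893/13650 = -0.21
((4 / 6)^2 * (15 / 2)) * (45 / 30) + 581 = 586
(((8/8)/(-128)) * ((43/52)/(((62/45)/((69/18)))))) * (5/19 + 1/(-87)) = -4945/1093184 = 0.00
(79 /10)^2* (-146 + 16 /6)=-268363/30 = -8945.43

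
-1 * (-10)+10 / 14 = 75/7 = 10.71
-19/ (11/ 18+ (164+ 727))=-342/16049 = -0.02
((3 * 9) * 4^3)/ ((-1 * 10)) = -864/5 = -172.80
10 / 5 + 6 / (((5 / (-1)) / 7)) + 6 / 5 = -5.20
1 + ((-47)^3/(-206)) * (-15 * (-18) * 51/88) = 714830419/9064 = 78864.79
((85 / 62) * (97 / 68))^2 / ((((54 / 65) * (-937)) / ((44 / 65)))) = -2587475/777994848 = 0.00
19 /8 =2.38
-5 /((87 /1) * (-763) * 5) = 1/66381 = 0.00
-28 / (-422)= 14/211 = 0.07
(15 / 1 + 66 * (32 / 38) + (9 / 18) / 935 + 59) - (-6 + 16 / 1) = 4248659/35530 = 119.58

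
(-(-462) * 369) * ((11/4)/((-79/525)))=-492255225/158 = -3115539.40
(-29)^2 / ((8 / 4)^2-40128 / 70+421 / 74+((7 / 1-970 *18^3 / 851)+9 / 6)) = -25049185/214529099 = -0.12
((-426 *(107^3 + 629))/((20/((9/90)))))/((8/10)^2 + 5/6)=-391602204/221 = -1771955.67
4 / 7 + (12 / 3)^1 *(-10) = -39.43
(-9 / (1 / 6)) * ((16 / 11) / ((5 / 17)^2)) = -249696/275 = -907.99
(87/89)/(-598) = -87/53222 = 0.00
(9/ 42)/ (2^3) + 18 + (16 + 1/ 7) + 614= 72595/112 = 648.17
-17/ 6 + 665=3973/6 = 662.17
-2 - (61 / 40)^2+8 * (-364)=-4666121/1600 = -2916.33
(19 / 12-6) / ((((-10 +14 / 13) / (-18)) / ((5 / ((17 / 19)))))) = -196365/3944 = -49.79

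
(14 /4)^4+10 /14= 16887/112 = 150.78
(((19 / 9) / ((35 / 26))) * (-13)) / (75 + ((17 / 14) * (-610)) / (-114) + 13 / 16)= -1952288/7882005 = -0.25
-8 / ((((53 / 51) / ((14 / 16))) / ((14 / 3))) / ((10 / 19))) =-16660/1007 = -16.54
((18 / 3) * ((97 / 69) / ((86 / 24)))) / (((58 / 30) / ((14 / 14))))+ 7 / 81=3029287/2323161 = 1.30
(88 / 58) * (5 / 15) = 44/87 = 0.51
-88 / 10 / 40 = -11/50 = -0.22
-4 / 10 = -2/5 = -0.40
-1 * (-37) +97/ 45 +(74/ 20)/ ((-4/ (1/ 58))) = 163447/4176 = 39.14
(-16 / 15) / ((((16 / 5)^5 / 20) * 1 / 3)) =-3125/16384 = -0.19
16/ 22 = 8/11 = 0.73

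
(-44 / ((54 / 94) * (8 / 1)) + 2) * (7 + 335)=-7771/3 = -2590.33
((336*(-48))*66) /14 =-76032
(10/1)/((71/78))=780/71 = 10.99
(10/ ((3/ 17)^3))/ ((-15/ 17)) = -167042/81 = -2062.25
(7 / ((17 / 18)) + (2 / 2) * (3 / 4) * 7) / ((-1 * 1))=-861/68 = -12.66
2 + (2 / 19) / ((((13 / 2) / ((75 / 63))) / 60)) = 5458/1729 = 3.16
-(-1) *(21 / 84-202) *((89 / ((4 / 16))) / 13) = -71823/13 = -5524.85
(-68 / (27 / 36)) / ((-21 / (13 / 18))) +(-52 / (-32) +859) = 3917939/4536 = 863.74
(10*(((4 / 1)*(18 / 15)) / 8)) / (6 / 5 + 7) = 30/41 = 0.73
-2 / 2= -1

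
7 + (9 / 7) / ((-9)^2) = 442/63 = 7.02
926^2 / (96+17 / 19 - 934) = -16292044/15905 = -1024.33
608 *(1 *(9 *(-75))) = -410400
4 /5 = 0.80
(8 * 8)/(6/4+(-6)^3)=-128/429 = -0.30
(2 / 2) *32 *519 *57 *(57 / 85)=53959392/85 = 634816.38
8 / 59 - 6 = -346/59 = -5.86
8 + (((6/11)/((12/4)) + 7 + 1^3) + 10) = 288/11 = 26.18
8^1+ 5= 13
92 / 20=4.60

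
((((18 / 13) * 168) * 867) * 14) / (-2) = -18352656/13 = -1411742.77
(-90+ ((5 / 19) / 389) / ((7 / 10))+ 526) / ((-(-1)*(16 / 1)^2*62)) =11278691/410584832 = 0.03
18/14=9/7 = 1.29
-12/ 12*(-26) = 26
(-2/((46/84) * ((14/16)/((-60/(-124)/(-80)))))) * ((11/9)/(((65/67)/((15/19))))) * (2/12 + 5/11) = 2747/176111 = 0.02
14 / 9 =1.56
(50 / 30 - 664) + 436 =-679/3 = -226.33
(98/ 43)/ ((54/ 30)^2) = 0.70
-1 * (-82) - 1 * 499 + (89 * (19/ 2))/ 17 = -12487/34 = -367.26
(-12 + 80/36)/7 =-88/63 = -1.40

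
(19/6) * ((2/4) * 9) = 57/4 = 14.25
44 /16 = 11/4 = 2.75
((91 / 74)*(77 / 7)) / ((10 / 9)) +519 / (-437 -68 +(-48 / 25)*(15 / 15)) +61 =72.15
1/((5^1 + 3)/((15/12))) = 5/32 = 0.16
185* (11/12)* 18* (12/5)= 7326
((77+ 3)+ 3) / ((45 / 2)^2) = 332/2025 = 0.16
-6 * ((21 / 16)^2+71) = -55851/128 = -436.34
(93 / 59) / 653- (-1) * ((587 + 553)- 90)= 40453443/38527 = 1050.00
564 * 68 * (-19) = -728688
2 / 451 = 2/451 = 0.00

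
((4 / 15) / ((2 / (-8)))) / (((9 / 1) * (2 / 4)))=-32/135 = -0.24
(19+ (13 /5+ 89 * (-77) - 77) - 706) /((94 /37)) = -704332/235 = -2997.16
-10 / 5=-2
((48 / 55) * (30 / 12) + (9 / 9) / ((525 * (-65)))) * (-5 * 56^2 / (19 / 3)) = -366907072/67925 = -5401.65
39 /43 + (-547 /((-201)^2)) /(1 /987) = -7213196/579081 = -12.46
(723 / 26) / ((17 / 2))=723/221 = 3.27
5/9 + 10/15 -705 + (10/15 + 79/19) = -119521/171 = -698.95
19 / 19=1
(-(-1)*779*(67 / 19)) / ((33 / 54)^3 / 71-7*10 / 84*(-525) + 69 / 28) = 194199768/31103599 = 6.24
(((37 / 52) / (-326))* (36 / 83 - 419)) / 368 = 1285417/517781888 = 0.00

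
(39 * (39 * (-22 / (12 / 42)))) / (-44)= 10647/4 = 2661.75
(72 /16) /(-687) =-3/458 = -0.01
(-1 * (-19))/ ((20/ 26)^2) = 3211/100 = 32.11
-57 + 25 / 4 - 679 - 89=-818.75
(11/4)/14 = 11/56 = 0.20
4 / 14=2/7 = 0.29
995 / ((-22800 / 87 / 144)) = -51939/95 = -546.73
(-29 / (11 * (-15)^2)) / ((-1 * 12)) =29/29700 = 0.00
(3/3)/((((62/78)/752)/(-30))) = -879840/31 = -28381.94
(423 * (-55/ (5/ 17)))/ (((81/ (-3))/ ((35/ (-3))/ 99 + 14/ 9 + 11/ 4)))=3975025/324 = 12268.60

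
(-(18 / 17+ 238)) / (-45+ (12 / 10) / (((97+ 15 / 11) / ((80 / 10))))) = 10993120/2064837 = 5.32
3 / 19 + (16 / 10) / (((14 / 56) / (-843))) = -512529/95 = -5395.04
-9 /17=-0.53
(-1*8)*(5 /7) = -40/7 = -5.71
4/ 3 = 1.33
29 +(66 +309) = 404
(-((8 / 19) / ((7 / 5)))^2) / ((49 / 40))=-64000/866761 = -0.07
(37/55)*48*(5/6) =296/11 = 26.91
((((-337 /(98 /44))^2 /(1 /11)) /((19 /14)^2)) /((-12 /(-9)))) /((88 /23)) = 948187581/35378 = 26801.62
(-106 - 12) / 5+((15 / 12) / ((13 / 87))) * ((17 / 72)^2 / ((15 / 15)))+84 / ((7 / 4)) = 11171957/449280 = 24.87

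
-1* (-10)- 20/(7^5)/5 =168066/16807 = 10.00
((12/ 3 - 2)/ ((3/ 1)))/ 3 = 2/9 = 0.22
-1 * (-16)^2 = -256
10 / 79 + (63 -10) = 4197/79 = 53.13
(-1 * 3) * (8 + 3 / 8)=-25.12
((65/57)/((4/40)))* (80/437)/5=10400/24909 = 0.42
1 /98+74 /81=7333/7938 = 0.92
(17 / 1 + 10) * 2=54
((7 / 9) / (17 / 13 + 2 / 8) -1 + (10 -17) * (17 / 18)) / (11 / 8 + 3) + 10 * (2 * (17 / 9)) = 36.15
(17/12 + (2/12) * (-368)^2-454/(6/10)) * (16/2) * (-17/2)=-4450345/3 = -1483448.33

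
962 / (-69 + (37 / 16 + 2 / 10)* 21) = -76960/1299 = -59.25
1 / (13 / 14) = 14/13 = 1.08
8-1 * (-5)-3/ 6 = 25/2 = 12.50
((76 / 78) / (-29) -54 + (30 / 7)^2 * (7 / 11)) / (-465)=3687724/40495455 = 0.09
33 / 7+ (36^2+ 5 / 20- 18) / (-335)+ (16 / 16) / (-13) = 100197/121940 = 0.82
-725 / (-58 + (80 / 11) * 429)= -725/3062 = -0.24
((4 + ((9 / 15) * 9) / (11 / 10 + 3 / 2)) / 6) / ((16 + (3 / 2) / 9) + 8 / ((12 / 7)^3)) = 2844/49855 = 0.06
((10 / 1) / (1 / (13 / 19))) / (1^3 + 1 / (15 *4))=7800/1159 = 6.73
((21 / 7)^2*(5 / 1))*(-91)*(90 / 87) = -122850/29 = -4236.21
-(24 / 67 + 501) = -33591/67 = -501.36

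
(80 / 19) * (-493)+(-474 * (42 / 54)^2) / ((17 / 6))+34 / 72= -8436191/3876 = -2176.52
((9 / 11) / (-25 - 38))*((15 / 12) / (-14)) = 5/4312 = 0.00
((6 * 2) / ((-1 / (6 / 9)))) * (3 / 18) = -4/3 = -1.33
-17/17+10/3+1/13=94/39 = 2.41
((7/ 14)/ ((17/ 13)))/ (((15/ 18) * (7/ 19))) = 741/595 = 1.25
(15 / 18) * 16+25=115/3 = 38.33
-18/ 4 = -9/2 = -4.50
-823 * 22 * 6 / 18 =-6035.33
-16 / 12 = -4/3 = -1.33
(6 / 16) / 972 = 1/2592 = 0.00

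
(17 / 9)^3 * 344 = 1690072/729 = 2318.34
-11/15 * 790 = -1738/3 = -579.33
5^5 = 3125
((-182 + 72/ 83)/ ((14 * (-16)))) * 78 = 63.07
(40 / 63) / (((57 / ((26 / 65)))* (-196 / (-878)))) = 3512/175959 = 0.02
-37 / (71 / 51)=-1887/71 = -26.58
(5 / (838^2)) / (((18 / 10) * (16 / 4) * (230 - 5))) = 1/227527056 = 0.00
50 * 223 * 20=223000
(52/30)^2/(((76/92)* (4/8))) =31096/4275 = 7.27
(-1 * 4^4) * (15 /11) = -3840/11 = -349.09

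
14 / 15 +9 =149/15 = 9.93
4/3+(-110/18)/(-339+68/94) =193373/143091 = 1.35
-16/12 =-4/3 = -1.33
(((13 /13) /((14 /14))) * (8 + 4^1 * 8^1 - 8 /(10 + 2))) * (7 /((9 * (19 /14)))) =11564/513 = 22.54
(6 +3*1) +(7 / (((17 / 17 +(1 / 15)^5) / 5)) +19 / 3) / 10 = 299194039/22781280 = 13.13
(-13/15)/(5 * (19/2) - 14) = -0.03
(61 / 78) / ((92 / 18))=183/1196 = 0.15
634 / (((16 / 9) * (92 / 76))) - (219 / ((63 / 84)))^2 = -15634369/184 = -84969.40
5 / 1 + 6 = 11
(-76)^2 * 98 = 566048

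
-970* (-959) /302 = 465115/151 = 3080.23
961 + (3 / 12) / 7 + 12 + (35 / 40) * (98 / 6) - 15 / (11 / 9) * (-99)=369991/168 = 2202.33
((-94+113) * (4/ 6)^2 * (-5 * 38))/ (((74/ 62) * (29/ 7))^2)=-679965160/10361961 = -65.62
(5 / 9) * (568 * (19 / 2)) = 26980/9 = 2997.78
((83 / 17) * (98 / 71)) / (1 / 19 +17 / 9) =8379/2414 = 3.47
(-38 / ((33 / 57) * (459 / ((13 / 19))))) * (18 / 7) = -988/3927 = -0.25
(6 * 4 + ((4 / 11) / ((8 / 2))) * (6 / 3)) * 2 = 532/11 = 48.36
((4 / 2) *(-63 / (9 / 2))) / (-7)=4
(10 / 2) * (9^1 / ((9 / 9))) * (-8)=-360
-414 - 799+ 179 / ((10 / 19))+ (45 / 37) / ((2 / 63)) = -154399/185 = -834.59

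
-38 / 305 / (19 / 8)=-0.05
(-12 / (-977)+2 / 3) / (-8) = -995/11724 = -0.08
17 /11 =1.55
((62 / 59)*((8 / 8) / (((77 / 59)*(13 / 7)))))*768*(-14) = -666624/143 = -4661.71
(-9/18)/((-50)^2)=-1/5000 = 0.00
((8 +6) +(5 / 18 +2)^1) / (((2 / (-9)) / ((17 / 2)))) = -4981/8 = -622.62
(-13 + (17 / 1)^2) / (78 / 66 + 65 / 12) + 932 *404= 327992320/871 = 376569.83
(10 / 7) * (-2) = -20/7 = -2.86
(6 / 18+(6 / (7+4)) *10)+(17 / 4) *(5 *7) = 20399/132 = 154.54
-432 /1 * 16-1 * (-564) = -6348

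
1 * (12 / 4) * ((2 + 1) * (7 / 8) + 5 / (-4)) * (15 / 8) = 495/64 = 7.73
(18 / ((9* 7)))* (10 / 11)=20/77 = 0.26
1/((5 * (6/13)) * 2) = 0.22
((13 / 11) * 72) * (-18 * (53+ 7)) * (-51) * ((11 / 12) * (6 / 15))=1718496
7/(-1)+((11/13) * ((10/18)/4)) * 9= -309/52 = -5.94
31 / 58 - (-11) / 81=3149/4698 = 0.67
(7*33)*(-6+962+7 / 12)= 883883/4 = 220970.75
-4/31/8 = -1/62 = -0.02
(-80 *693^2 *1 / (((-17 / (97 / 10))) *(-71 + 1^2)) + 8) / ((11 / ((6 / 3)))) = -53237672/935 = -56938.69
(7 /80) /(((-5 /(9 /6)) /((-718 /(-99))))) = -2513/13200 = -0.19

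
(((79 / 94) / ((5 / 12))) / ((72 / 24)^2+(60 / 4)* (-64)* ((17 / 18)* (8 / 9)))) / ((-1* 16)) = 6399/40451960 = 0.00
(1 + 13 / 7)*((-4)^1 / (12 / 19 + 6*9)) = -760/3633 = -0.21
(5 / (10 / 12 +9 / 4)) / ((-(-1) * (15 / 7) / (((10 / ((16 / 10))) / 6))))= 175/222 = 0.79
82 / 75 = 1.09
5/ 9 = 0.56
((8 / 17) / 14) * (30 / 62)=60/3689 = 0.02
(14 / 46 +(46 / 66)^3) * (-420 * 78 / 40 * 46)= -96714800/3993 = -24221.09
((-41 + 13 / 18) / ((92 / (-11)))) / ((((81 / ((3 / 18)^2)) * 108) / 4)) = 7975/130380192 = 0.00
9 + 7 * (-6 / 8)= 15/4 = 3.75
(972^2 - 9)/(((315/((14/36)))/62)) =650845/9 = 72316.11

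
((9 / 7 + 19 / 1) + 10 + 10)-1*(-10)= 50.29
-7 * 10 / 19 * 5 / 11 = -350/209 = -1.67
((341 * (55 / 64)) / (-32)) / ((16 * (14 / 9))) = -168795/458752 = -0.37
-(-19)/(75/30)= 38/5 = 7.60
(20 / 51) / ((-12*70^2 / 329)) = -47/21420 = 0.00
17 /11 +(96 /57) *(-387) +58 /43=-5831621/8987 = -648.90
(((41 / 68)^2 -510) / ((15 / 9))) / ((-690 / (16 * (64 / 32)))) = 2356559/166175 = 14.18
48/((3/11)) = 176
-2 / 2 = -1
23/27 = 0.85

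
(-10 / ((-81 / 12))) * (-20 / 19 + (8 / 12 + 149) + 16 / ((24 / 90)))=475640/1539 = 309.06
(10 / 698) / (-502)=-5/175198 = 0.00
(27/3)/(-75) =-3/25 = -0.12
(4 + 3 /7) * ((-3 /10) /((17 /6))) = -279/595 = -0.47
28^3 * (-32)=-702464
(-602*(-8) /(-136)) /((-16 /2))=301/68 = 4.43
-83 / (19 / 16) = -1328/19 = -69.89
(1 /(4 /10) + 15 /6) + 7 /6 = 37/6 = 6.17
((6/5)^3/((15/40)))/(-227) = -576/28375 = -0.02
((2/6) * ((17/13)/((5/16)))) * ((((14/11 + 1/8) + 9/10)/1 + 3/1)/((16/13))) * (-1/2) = -13209/4400 = -3.00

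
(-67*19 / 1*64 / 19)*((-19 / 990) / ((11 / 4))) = 162944/5445 = 29.93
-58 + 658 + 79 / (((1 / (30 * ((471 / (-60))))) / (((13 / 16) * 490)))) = -118501065/16 = -7406316.56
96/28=3.43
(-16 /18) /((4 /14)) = -28/9 = -3.11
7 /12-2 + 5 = 43/12 = 3.58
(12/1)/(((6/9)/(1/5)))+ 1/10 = 37/10 = 3.70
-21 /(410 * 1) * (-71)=1491/410 = 3.64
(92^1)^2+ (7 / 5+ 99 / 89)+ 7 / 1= 3770713/445 = 8473.51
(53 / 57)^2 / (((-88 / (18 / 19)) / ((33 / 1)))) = -0.31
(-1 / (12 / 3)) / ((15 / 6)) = -1/10 = -0.10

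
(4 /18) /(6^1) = 0.04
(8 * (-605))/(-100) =242/5 = 48.40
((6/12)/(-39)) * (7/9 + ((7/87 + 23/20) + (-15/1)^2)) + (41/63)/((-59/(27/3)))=-506091539/168157080 = -3.01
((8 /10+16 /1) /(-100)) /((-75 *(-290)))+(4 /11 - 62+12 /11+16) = -444062577/9968750 = -44.55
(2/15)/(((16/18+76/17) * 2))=51/4100 = 0.01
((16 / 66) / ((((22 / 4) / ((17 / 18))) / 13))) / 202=884/329967 = 0.00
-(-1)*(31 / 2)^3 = 29791/8 = 3723.88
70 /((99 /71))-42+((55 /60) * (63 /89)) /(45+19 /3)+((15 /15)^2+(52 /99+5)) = 115443/7832 = 14.74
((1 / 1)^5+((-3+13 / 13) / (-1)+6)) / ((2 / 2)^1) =9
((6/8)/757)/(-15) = -1/15140 = 0.00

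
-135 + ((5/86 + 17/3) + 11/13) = -430751/3354 = -128.43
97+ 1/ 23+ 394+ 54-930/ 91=1119386/2093 = 534.82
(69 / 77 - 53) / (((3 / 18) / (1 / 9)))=-8024/231 = -34.74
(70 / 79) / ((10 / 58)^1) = 406/79 = 5.14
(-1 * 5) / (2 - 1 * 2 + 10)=-1/2 = -0.50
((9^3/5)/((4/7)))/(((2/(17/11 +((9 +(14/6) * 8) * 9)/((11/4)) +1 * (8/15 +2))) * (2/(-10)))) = -26557713/440 = -60358.44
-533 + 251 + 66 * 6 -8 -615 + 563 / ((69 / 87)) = 200.87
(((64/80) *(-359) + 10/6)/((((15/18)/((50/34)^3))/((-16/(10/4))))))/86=17132000/211259 = 81.09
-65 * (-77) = 5005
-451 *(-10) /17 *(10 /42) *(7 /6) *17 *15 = 18791.67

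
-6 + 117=111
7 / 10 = 0.70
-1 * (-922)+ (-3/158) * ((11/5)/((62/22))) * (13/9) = 67737767/73470 = 921.98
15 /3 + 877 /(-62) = -567/62 = -9.15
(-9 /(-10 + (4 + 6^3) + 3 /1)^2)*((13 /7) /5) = -13/176435 = 0.00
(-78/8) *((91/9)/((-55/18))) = 3549/110 = 32.26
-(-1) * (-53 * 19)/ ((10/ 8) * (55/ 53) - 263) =213484/55481 = 3.85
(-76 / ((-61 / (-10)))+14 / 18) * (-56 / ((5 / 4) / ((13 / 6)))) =9337328/8235 = 1133.86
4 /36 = 1/9 = 0.11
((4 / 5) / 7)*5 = 4/7 = 0.57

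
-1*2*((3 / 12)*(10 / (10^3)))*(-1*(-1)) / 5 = -1/1000 = 0.00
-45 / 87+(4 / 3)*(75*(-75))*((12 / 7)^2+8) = -116580735/1421 = -82041.33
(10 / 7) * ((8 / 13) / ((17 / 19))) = 1520/1547 = 0.98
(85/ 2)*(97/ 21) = 8245/42 = 196.31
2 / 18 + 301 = 2710/9 = 301.11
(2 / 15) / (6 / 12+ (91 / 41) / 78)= 82/325 = 0.25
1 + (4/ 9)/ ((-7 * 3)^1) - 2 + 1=-0.02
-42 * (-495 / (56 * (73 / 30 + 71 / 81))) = 601425/5362 = 112.16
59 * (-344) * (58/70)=-588584/35 = -16816.69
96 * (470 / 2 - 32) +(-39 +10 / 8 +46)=77985/4 = 19496.25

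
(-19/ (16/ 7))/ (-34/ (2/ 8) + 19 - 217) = 133/5344 = 0.02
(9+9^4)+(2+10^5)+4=106576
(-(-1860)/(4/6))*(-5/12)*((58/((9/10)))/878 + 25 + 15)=-61352875/1317 = -46585.33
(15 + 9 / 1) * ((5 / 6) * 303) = 6060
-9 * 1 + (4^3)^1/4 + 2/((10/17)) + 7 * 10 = 402/5 = 80.40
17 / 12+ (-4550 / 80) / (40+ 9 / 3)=97/1032 = 0.09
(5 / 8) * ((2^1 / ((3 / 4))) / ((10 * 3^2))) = 1/54 = 0.02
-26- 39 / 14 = -403/14 = -28.79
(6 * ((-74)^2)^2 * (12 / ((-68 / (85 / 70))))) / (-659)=269879184/4613 = 58504.05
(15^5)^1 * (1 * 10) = 7593750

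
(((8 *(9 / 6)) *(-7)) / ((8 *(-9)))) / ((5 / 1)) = 7/30 = 0.23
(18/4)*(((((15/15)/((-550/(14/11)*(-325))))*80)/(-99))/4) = -14/2162875 = 0.00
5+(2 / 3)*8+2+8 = 61/3 = 20.33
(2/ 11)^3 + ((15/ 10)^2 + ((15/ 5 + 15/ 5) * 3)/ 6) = 5.26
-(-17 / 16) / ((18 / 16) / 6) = 17/3 = 5.67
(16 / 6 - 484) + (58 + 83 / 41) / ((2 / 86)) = 258265/123 = 2099.72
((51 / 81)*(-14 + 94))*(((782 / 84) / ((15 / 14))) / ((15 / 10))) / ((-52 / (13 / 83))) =-0.88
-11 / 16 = -0.69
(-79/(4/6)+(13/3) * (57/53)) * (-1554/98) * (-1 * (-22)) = 14733807/371 = 39713.77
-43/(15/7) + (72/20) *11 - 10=143/15 = 9.53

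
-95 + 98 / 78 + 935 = 32809/39 = 841.26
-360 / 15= -24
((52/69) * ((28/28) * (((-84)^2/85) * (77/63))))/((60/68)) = 448448/5175 = 86.66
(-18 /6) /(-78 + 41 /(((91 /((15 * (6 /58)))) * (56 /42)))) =10556/272611 = 0.04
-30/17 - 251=-4297/17 = -252.76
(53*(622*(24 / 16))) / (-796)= -49449/796 = -62.12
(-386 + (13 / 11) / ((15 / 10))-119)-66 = -18817/33 = -570.21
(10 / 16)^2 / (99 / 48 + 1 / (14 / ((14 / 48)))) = 3/16 = 0.19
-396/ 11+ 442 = 406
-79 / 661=-0.12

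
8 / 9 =0.89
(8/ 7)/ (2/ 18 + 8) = 72/511 = 0.14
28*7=196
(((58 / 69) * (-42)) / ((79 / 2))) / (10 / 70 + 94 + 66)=-11368/2036857 = -0.01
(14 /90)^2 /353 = 49/714825 = 0.00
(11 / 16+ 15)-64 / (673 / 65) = 102363/10768 = 9.51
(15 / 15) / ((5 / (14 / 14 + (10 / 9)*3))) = 13/15 = 0.87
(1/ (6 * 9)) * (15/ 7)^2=0.09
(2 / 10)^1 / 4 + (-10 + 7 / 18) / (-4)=883/360 = 2.45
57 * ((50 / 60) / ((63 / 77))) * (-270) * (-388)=6081900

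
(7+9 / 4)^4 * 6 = 43925.65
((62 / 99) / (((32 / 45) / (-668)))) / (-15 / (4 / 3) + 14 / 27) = 698895/12749 = 54.82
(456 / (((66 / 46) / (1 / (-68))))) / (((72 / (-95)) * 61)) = 41515/410652 = 0.10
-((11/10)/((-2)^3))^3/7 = 1331/3584000 = 0.00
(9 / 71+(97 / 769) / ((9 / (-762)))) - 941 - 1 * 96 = -171586024/163797 = -1047.55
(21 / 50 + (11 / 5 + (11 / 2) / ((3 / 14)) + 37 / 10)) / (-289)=-2399/21675 = -0.11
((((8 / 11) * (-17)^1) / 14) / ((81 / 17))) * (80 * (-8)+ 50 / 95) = 118.52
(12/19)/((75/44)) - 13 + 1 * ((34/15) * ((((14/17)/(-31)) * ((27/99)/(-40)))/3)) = -12273821/971850 = -12.63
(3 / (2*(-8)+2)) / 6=-1/28 = -0.04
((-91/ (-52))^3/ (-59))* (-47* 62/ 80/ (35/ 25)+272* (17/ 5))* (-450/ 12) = 184969365/60416 = 3061.60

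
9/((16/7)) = 63/16 = 3.94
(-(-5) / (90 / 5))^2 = 25/324 = 0.08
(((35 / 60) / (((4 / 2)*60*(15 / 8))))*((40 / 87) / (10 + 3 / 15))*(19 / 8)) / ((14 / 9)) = 19/106488 = 0.00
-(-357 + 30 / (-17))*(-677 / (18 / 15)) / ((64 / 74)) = -254623085/1088 = -234028.57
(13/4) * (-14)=-91/2 = -45.50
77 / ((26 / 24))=924/13 = 71.08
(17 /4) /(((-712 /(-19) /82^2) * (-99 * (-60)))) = 542963/4229280 = 0.13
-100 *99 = -9900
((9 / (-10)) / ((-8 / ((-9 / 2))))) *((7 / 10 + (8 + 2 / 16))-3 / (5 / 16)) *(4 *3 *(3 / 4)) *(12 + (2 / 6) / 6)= 544887/12800 = 42.57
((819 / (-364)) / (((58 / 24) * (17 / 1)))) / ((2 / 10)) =-0.27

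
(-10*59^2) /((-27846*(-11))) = -0.11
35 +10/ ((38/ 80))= 1065/19 = 56.05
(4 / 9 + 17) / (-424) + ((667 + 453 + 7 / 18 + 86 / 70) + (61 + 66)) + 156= 187595213/133560 = 1404.58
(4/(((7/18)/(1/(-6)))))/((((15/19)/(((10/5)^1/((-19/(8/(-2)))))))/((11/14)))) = -176/245 = -0.72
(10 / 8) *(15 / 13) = 75/52 = 1.44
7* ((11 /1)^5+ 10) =1127427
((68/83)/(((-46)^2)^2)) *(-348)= -1479/23226803 = 0.00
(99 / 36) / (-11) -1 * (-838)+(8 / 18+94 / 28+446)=324463/252 = 1287.55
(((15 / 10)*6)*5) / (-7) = -45/7 = -6.43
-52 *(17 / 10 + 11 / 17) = -122.05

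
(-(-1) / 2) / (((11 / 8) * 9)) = 4/99 = 0.04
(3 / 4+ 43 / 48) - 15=-641/48 = -13.35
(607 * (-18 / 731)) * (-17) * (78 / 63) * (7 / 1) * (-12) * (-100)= 113630400/43 = 2642567.44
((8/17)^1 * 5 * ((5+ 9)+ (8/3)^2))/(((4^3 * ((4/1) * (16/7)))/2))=3325/19584 = 0.17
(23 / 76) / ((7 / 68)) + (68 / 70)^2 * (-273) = -846821/3325 = -254.68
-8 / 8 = -1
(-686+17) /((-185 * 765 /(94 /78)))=10481/1839825 = 0.01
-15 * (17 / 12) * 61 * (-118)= 305915/2 = 152957.50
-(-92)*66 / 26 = 3036/13 = 233.54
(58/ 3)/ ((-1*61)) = -58/183 = -0.32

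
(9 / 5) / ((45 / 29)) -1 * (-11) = 304/25 = 12.16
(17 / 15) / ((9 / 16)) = 272/135 = 2.01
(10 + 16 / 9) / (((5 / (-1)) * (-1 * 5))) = 106/225 = 0.47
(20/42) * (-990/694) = -1650/2429 = -0.68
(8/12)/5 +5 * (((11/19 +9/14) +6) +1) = 164557/3990 = 41.24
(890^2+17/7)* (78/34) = 216243963/119 = 1817176.16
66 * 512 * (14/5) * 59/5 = 27912192/25 = 1116487.68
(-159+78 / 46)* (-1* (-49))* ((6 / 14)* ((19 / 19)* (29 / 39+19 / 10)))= -13055553/1495 = -8732.81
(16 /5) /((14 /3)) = 24/35 = 0.69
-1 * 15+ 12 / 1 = -3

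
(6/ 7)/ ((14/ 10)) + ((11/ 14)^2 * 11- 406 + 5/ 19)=-1483395/3724 = -398.33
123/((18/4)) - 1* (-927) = 2863/3 = 954.33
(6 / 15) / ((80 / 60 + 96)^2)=9/213160 = 0.00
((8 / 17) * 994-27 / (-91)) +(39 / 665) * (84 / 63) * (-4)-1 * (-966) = 1433.75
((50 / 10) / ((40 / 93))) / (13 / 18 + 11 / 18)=279/32 = 8.72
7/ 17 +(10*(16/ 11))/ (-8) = -263/187 = -1.41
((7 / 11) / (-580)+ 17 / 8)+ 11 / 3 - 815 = -30976537/38280 = -809.21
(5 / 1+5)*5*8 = 400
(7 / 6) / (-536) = -7/3216 = 0.00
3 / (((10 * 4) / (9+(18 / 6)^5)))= 189/10 = 18.90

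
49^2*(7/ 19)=16807/19 = 884.58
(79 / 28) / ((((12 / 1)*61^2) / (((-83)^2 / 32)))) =544231/40008192 = 0.01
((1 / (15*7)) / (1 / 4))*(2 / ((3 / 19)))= 152/315 = 0.48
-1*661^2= -436921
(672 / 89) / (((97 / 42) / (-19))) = -536256/8633 = -62.12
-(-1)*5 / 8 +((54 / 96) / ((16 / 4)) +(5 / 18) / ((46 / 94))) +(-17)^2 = 3846335/13248 = 290.33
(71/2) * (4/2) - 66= 5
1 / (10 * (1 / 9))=9/10 = 0.90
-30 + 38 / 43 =-1252/43 = -29.12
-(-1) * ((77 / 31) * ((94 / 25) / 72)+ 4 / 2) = 59419/27900 = 2.13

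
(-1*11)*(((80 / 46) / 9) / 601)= -440/124407 = 0.00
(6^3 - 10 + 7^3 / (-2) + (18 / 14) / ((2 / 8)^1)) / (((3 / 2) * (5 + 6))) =185/77 = 2.40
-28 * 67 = -1876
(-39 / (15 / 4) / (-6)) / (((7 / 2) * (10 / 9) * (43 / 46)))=3588/7525 = 0.48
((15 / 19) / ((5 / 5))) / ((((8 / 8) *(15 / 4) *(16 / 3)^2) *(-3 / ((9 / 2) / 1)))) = -27/2432 = -0.01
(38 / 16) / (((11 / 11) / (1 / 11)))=19/88 = 0.22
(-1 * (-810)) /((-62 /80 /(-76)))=79432.26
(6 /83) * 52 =3.76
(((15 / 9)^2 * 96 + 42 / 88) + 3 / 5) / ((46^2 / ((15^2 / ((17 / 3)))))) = 7951995/1582768 = 5.02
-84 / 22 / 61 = -42/671 = -0.06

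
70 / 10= 7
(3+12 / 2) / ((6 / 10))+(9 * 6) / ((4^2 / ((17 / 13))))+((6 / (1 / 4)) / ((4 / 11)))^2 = 455043/104 = 4375.41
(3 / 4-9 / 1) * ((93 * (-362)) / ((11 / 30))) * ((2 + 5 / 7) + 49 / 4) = 11335221.96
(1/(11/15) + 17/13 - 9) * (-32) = 202.52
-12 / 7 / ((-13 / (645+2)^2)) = 5023308/91 = 55201.19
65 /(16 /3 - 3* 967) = -195/8687 = -0.02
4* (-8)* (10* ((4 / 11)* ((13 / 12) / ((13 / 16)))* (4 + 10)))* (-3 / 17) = 71680/187 = 383.32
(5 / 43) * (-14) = -70/43 = -1.63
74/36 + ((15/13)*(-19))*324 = -1661639/234 = -7101.02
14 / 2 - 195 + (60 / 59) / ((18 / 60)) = -184.61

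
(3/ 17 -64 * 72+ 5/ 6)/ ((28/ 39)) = -6108869/952 = -6416.88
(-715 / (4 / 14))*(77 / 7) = -55055/2 = -27527.50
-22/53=-0.42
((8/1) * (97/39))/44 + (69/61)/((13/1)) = 14111/26169 = 0.54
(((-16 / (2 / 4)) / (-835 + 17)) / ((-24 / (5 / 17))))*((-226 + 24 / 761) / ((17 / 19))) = 32672780/269852883 = 0.12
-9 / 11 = -0.82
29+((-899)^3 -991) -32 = -726573693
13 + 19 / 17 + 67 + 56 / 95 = 131957/1615 = 81.71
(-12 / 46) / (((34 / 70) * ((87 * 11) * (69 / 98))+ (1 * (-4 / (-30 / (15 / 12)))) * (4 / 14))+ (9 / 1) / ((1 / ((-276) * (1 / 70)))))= -12348/13813915 = 0.00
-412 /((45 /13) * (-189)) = 0.63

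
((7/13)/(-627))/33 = -7/268983 = 0.00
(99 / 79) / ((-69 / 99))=-3267/1817 = -1.80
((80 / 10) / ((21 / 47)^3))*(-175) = -20764600/1323 = -15695.09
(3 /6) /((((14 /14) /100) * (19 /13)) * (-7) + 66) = 0.01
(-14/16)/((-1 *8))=7/64 = 0.11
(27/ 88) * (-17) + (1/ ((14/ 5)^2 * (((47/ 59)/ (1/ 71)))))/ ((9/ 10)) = -675147703/129502296 = -5.21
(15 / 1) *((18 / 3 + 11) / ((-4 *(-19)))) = 255/76 = 3.36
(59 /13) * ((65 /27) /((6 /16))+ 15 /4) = 194405/4212 = 46.16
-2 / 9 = -0.22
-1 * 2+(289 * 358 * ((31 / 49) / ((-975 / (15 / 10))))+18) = -1348861/15925 = -84.70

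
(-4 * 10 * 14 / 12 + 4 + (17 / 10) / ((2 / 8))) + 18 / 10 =-511/15 = -34.07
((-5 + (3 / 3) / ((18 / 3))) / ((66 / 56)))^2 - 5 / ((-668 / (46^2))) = 53451257/1636767 = 32.66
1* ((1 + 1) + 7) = 9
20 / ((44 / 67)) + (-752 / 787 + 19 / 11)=270326/8657 = 31.23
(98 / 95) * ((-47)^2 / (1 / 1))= 216482/95 = 2278.76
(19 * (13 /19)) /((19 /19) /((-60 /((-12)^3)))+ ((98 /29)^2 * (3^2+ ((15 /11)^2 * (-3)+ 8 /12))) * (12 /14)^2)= 508805/2469648 = 0.21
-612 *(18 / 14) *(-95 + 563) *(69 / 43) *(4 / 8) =-88932168/301 = -295455.71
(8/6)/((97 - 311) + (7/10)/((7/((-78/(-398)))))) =-7960/1277463 = -0.01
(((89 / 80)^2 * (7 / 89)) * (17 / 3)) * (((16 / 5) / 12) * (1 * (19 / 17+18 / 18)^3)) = 50463/36125 = 1.40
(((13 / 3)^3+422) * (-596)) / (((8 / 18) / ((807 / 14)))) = -544740871/14 = -38910062.21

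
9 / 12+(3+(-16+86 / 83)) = -11.21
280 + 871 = 1151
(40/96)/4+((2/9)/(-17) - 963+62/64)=-4709659/4896 = -961.94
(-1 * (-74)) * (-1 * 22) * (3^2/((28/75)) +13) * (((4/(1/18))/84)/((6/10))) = -4228730/49 = -86300.61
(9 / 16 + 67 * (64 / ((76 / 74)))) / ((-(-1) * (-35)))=-119.31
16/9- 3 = -11/9 = -1.22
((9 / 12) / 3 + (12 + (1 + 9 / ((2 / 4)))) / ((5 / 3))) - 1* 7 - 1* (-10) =437/20 = 21.85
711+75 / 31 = 22116/31 = 713.42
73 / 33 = 2.21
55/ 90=11/18 = 0.61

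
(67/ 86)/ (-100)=-67/8600 = -0.01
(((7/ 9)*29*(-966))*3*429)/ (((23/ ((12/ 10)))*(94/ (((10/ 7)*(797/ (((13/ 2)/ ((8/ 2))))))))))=-512553888/47 = -10905401.87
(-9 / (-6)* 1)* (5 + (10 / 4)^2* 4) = 45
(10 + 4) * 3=42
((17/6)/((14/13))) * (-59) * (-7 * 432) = 469404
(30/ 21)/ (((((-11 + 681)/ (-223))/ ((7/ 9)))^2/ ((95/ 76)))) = 348103/2908872 = 0.12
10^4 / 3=10000/3 = 3333.33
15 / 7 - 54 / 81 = 31/21 = 1.48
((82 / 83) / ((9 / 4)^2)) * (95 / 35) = 24928/47061 = 0.53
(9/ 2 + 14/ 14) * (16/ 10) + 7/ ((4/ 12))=149/5 = 29.80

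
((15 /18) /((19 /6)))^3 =0.02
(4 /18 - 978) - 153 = -10177/9 = -1130.78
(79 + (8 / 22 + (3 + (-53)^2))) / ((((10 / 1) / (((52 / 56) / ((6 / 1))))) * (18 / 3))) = 82693/11088 = 7.46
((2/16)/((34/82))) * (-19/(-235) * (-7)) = -5453/31960 = -0.17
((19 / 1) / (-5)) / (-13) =19/65 = 0.29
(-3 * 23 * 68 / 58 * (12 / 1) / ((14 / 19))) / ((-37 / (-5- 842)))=-32360724/1073 = -30159.11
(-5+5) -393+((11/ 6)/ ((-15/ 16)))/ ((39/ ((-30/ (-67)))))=-3080903/7839 = -393.02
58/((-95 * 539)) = -58/51205 = 0.00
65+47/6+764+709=9275/6 = 1545.83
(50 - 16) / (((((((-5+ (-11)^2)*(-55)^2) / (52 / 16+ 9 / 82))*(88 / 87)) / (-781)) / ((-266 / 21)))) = 12636083/3968800 = 3.18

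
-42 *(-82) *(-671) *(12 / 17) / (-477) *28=86274496/901 = 95754.16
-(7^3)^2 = -117649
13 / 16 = 0.81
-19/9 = -2.11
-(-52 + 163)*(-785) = 87135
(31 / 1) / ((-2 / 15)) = -465/2 = -232.50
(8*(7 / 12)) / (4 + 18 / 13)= 13/15 = 0.87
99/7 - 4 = 71/7 = 10.14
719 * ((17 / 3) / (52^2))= 12223/8112 = 1.51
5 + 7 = 12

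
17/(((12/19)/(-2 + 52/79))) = -36.12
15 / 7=2.14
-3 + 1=-2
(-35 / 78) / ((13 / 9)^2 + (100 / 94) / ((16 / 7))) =-177660/1010347 = -0.18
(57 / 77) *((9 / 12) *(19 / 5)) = 3249/1540 = 2.11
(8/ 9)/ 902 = 4/4059 = 0.00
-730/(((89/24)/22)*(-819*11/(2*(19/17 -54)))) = -21000640/413049 = -50.84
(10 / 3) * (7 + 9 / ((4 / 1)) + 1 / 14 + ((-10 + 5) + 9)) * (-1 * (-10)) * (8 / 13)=74600/273 = 273.26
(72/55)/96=3/220 = 0.01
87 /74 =1.18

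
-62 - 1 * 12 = -74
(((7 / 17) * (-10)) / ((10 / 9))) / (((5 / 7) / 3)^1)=-1323/85 = -15.56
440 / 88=5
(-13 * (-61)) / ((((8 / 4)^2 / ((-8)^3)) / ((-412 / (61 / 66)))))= 45247488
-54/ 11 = -4.91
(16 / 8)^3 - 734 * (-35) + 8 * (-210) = 24018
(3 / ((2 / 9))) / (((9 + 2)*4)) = 27/88 = 0.31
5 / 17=0.29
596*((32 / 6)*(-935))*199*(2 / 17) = -208743040/3 = -69581013.33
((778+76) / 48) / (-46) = -427/1104 = -0.39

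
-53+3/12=-211/4 = -52.75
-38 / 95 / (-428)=1/1070 = 0.00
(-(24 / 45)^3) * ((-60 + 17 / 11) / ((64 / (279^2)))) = 14830152/1375 = 10785.57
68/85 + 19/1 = 99/5 = 19.80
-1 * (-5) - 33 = -28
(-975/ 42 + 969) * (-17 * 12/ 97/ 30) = -225097/3395 = -66.30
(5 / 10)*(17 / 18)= 0.47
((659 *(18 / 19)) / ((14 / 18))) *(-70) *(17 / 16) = -4537215/76 = -59700.20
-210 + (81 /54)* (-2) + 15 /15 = -212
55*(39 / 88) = 195/8 = 24.38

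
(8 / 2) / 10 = 2/5 = 0.40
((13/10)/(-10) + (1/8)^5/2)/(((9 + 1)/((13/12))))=-922857/65536000 = -0.01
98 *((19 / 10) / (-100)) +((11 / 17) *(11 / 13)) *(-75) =-4743251/110500 = -42.93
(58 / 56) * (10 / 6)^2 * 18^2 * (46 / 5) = 60030/7 = 8575.71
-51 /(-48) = 17/16 = 1.06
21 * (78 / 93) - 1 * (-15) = 1011/31 = 32.61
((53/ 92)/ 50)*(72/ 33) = 159/6325 = 0.03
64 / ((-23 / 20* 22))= -640/253 = -2.53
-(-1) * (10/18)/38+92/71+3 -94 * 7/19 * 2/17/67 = 6185873/1455642 = 4.25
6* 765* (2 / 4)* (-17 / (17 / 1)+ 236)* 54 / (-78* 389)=-4853925/5057 = -959.84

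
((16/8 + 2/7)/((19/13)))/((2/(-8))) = -6.26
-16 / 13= -1.23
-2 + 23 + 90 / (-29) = 519/29 = 17.90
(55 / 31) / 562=55/17422 = 0.00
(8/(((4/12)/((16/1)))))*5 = 1920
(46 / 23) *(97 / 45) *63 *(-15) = -4074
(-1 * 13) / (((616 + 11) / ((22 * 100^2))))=-260000/57 = -4561.40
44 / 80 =11/20 = 0.55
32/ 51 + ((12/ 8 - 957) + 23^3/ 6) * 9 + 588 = 522221/51 = 10239.63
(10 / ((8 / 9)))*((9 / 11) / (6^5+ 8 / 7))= 567/479072 = 0.00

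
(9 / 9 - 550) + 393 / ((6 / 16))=499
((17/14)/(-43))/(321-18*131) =17/1226274 = 0.00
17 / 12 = 1.42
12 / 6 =2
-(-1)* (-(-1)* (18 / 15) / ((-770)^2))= 3/1482250 = 0.00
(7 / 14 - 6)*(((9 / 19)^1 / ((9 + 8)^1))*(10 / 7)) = -495/2261 = -0.22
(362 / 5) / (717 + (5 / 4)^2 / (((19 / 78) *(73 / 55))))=4016752/40047285 = 0.10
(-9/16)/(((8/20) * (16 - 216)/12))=27/320 = 0.08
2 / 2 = 1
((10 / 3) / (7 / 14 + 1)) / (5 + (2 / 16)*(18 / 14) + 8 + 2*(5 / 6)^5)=60480/380057 = 0.16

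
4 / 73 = 0.05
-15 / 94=-0.16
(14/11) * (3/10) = 21/55 = 0.38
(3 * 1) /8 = 3/8 = 0.38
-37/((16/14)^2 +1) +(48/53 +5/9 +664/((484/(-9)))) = -175638934/6522021 = -26.93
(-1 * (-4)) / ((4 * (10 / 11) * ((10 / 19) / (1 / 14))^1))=209/1400 = 0.15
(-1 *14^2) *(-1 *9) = 1764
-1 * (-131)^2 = -17161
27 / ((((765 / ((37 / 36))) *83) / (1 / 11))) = 37/931260 = 0.00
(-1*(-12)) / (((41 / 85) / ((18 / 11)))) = 18360/451 = 40.71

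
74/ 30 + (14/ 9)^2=1979/405 = 4.89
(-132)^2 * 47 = 818928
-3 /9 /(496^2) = -1/738048 = 0.00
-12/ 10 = -6/5 = -1.20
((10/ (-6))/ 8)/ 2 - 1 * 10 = -485/48 = -10.10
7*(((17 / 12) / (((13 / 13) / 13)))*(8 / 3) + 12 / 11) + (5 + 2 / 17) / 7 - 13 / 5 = 20589962/58905 = 349.55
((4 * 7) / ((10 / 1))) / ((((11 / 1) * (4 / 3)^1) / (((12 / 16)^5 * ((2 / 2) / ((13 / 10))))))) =5103/146432 = 0.03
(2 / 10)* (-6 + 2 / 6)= -17/15 = -1.13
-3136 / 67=-46.81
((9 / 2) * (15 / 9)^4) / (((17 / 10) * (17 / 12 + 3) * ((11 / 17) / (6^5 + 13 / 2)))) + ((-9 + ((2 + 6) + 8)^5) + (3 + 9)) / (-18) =-2512187/954 = -2633.32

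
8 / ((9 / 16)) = 128/9 = 14.22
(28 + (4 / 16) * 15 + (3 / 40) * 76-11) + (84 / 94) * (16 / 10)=26207/940 = 27.88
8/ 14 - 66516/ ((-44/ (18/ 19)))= 2096090/1463 = 1432.73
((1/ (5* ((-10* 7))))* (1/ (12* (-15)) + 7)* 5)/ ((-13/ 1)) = 0.01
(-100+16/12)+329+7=712/3 = 237.33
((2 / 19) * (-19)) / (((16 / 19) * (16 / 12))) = -57/32 = -1.78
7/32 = 0.22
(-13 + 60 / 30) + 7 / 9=-10.22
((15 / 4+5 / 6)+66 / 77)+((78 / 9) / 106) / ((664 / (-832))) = 1972487/369516 = 5.34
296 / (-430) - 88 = -19068/215 = -88.69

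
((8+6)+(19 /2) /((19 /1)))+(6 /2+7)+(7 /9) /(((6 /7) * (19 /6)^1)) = 8477/342 = 24.79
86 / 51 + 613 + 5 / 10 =615.19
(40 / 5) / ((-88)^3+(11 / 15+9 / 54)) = -80/6814711 = 0.00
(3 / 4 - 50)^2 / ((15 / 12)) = 38809/20 = 1940.45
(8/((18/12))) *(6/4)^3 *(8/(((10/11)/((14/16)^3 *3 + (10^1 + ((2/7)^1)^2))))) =30031551/15680 = 1915.28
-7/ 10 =-0.70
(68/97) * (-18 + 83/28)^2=3013097/19012 = 158.48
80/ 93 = 0.86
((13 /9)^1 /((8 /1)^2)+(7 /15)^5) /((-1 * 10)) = -2172523/486000000 = 0.00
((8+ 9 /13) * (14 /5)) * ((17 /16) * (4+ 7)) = 147917/520 = 284.46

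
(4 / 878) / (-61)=-2/26779 = 0.00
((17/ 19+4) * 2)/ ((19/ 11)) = 2046/361 = 5.67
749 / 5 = 149.80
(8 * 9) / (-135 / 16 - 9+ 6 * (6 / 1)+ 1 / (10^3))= 144000/37127 = 3.88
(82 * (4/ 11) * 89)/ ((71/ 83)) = 2422936/781 = 3102.35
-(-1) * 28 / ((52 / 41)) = 287/13 = 22.08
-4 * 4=-16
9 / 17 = 0.53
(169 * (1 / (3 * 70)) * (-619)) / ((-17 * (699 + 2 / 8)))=209222/4992645 = 0.04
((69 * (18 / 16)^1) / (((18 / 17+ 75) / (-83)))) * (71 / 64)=-20737467/220672 = -93.97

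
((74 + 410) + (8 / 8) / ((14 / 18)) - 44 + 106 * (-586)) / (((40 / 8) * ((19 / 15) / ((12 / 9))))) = -1726892/133 = -12984.15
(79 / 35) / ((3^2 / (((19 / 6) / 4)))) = 1501/7560 = 0.20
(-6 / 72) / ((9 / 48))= -4/9 = -0.44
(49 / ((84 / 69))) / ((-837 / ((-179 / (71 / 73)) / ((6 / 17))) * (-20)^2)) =35764379/570499200 = 0.06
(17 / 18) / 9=17/162 = 0.10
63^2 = 3969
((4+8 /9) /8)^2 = 121/324 = 0.37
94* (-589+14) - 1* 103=-54153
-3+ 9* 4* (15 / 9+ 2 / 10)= 321/5 = 64.20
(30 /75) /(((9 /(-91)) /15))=-182/3 = -60.67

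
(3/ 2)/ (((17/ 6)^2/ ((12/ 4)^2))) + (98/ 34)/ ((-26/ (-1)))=1.79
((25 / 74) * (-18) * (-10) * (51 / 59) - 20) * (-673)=-47843570/2183 = -21916.43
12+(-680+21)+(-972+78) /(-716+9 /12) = -645.75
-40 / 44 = -10/11 = -0.91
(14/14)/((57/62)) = 62/57 = 1.09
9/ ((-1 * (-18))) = 1/2 = 0.50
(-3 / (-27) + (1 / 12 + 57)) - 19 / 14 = 55.84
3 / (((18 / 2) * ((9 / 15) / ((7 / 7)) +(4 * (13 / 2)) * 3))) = 5/1179 = 0.00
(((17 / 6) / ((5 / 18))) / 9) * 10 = 34/3 = 11.33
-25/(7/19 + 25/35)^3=-58815925/2985984 = -19.70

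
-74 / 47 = -1.57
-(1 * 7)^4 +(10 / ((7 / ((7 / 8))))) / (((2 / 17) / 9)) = -2305.38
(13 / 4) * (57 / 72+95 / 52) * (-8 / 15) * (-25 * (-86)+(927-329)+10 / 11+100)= -12930.88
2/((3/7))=14/3 = 4.67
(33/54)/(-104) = -11/1872 = -0.01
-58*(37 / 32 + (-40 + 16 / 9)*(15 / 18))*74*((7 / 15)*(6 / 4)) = 199199231/2160 = 92221.87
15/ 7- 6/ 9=31/21 = 1.48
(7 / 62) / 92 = 7/5704 = 0.00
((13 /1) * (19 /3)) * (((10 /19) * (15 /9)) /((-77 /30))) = -6500/231 = -28.14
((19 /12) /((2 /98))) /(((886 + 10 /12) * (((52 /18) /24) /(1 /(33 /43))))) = 720594/760903 = 0.95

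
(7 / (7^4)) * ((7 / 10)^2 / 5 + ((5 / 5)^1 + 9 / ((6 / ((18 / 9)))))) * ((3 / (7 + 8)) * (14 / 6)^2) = 683/52500 = 0.01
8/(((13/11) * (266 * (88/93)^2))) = 8649/304304 = 0.03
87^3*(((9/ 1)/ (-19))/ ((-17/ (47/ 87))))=3201687/323 = 9912.34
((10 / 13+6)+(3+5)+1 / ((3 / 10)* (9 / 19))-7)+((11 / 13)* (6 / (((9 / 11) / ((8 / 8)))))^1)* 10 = 26977/351 = 76.86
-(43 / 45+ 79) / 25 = -3598/1125 = -3.20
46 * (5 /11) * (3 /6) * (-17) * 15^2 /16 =-439875/176 = -2499.29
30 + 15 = 45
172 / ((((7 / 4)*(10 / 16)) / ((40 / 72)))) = 5504/63 = 87.37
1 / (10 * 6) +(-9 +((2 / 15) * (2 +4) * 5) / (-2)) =-659/60 = -10.98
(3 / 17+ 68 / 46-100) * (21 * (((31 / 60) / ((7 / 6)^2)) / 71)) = -10728387/971635 = -11.04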